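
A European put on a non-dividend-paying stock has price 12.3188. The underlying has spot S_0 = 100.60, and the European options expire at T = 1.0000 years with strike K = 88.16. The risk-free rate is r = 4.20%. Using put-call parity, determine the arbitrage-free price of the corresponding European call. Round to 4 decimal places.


Put-call parity: C - P = S_0 * exp(-qT) - K * exp(-rT).
S_0 * exp(-qT) = 100.6000 * 1.00000000 = 100.60000000
K * exp(-rT) = 88.1600 * 0.95886978 = 84.53395986
C = P + S*exp(-qT) - K*exp(-rT)
C = 12.3188 + 100.60000000 - 84.53395986 = 28.3848

Answer: Call price = 28.3848


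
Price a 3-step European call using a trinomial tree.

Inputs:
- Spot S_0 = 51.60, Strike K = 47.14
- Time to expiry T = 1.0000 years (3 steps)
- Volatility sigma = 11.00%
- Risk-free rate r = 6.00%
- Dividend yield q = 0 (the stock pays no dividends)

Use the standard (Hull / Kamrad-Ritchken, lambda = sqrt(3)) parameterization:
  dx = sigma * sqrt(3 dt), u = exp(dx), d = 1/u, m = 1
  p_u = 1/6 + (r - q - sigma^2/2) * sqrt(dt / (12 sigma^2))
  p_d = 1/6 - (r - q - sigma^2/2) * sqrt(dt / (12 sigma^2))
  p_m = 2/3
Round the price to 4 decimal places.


Answer: Price = V(0,0) = 7.3663

Derivation:
dt = T/N = 0.333333; dx = sigma*sqrt(3*dt) = 0.110000
u = exp(dx) = 1.116278; d = 1/u = 0.895834
p_u = 0.248409, p_m = 0.666667, p_d = 0.084924
Discount per step: exp(-r*dt) = 0.980199
Stock lattice S(k, j) with j the centered position index:
  k=0: S(0,+0) = 51.6000
  k=1: S(1,-1) = 46.2250; S(1,+0) = 51.6000; S(1,+1) = 57.5999
  k=2: S(2,-2) = 41.4100; S(2,-1) = 46.2250; S(2,+0) = 51.6000; S(2,+1) = 57.5999; S(2,+2) = 64.2976
  k=3: S(3,-3) = 37.0965; S(3,-2) = 41.4100; S(3,-1) = 46.2250; S(3,+0) = 51.6000; S(3,+1) = 57.5999; S(3,+2) = 64.2976; S(3,+3) = 71.7740
Terminal payoffs V(N, j) = max(S_T - K, 0):
  V(3,-3) = 0.000000; V(3,-2) = 0.000000; V(3,-1) = 0.000000; V(3,+0) = 4.460000; V(3,+1) = 10.459948; V(3,+2) = 17.157559; V(3,+3) = 24.633955
Backward induction: V(k, j) = exp(-r*dt) * [p_u * V(k+1, j+1) + p_m * V(k+1, j) + p_d * V(k+1, j-1)]
  V(2,-2) = exp(-r*dt) * [p_u*0.000000 + p_m*0.000000 + p_d*0.000000] = 0.000000
  V(2,-1) = exp(-r*dt) * [p_u*4.460000 + p_m*0.000000 + p_d*0.000000] = 1.085967
  V(2,+0) = exp(-r*dt) * [p_u*10.459948 + p_m*4.460000 + p_d*0.000000] = 5.461353
  V(2,+1) = exp(-r*dt) * [p_u*17.157559 + p_m*10.459948 + p_d*4.460000] = 11.384179
  V(2,+2) = exp(-r*dt) * [p_u*24.633955 + p_m*17.157559 + p_d*10.459948] = 18.080720
  V(1,-1) = exp(-r*dt) * [p_u*5.461353 + p_m*1.085967 + p_d*0.000000] = 2.039428
  V(1,+0) = exp(-r*dt) * [p_u*11.384179 + p_m*5.461353 + p_d*1.085967] = 6.431143
  V(1,+1) = exp(-r*dt) * [p_u*18.080720 + p_m*11.384179 + p_d*5.461353] = 12.296268
  V(0,+0) = exp(-r*dt) * [p_u*12.296268 + p_m*6.431143 + p_d*2.039428] = 7.366321


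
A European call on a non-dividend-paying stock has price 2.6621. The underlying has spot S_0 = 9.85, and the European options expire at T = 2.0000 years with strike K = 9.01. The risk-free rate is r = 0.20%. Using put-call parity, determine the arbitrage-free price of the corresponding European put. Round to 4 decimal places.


Answer: Put price = 1.7861

Derivation:
Put-call parity: C - P = S_0 * exp(-qT) - K * exp(-rT).
S_0 * exp(-qT) = 9.8500 * 1.00000000 = 9.85000000
K * exp(-rT) = 9.0100 * 0.99600799 = 8.97403198
P = C - S*exp(-qT) + K*exp(-rT)
P = 2.6621 - 9.85000000 + 8.97403198 = 1.7861


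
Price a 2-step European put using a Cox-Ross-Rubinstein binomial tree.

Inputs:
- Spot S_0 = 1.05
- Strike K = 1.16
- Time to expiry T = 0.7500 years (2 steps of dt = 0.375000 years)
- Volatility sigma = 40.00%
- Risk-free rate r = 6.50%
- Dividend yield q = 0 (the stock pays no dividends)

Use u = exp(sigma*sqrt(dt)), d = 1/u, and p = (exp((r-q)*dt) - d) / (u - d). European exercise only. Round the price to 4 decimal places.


dt = T/N = 0.375000
u = exp(sigma*sqrt(dt)) = 1.277556; d = 1/u = 0.782744
p = (exp((r-q)*dt) - d) / (u - d) = 0.488934
Discount per step: exp(-r*dt) = 0.975920
Stock lattice S(k, i) with i counting down-moves:
  k=0: S(0,0) = 1.0500
  k=1: S(1,0) = 1.3414; S(1,1) = 0.8219
  k=2: S(2,0) = 1.7138; S(2,1) = 1.0500; S(2,2) = 0.6433
Terminal payoffs V(N, i) = max(K - S_T, 0):
  V(2,0) = 0.000000; V(2,1) = 0.110000; V(2,2) = 0.516677
Backward induction: V(k, i) = exp(-r*dt) * [p * V(k+1, i) + (1-p) * V(k+1, i+1)].
  V(1,0) = exp(-r*dt) * [p*0.000000 + (1-p)*0.110000] = 0.054864
  V(1,1) = exp(-r*dt) * [p*0.110000 + (1-p)*0.516677] = 0.310185
  V(0,0) = exp(-r*dt) * [p*0.054864 + (1-p)*0.310185] = 0.180887

Answer: Price = V(0,0) = 0.1809


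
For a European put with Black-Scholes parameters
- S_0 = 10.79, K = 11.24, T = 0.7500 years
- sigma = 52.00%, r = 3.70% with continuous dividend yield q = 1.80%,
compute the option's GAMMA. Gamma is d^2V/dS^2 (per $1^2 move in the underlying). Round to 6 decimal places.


d1 = 0.1660791013; d2 = -0.2842541087
phi(d1) = 0.3934781787; exp(-qT) = 0.9865907163; exp(-rT) = 0.9726314943
Gamma = exp(-qT) * phi(d1) / (S * sigma * sqrt(T)) = 0.9865907163 * 0.3934781787 / (10.7900 * 0.5200 * 0.8660254038) = 0.079892

Answer: Gamma = 0.079892


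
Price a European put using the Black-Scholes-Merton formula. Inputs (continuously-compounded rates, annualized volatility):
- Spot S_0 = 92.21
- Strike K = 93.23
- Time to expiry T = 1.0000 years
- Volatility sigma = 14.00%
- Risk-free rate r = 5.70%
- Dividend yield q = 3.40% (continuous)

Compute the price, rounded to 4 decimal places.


Answer: Price = 4.4308

Derivation:
d1 = (ln(S/K) + (r - q + 0.5*sigma^2) * T) / (sigma * sqrt(T)) = 0.15570733
d2 = d1 - sigma * sqrt(T) = 0.01570733
exp(-rT) = 0.94459407; exp(-qT) = 0.96657150
P = K * exp(-rT) * N(-d2) - S_0 * exp(-qT) * N(-d1)
N(-d1) = 0.43813186; N(-d2) = 0.49373394
P = 93.2300 * 0.94459407 * 0.49373394 - 92.2100 * 0.96657150 * 0.43813186 = 4.4308


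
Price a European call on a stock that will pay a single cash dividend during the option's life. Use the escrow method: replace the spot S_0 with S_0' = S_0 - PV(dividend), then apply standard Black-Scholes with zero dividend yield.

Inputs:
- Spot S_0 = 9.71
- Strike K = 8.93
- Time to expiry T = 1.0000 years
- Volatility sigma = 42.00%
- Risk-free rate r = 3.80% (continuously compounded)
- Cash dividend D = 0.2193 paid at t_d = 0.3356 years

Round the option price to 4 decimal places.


PV(D) = D * exp(-r * t_d) = 0.2193 * 0.98732817 = 0.21652107
S_0' = S_0 - PV(D) = 9.7100 - 0.21652107 = 9.49347893
d1 = (ln(S_0'/K) + (r + sigma^2/2)*T) / (sigma*sqrt(T)) = 0.44616367
d2 = d1 - sigma*sqrt(T) = 0.02616367
exp(-rT) = 0.96271294
N(d1) = 0.67226049; N(d2) = 0.51043660
C = S_0' * N(d1) - K * exp(-rT) * N(d2) = 9.49347893 * 0.67226049 - 8.9300 * 0.96271294 * 0.51043660 = 1.9939

Answer: Price = 1.9939


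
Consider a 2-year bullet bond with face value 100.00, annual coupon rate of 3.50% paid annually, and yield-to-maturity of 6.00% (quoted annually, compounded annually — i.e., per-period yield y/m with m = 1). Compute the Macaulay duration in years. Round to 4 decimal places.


Answer: Macaulay duration = 1.9654 years

Derivation:
Coupon per period c = face * coupon_rate / m = 3.500000
Periods per year m = 1; per-period yield y/m = 0.060000
Number of cashflows N = 2
Cashflows (t years, CF_t, discount factor 1/(1+y/m)^(m*t), PV):
  t = 1.0000: CF_t = 3.500000, DF = 0.943396, PV = 3.301887
  t = 2.0000: CF_t = 103.500000, DF = 0.889996, PV = 92.114632
Price P = sum_t PV_t = 95.416518
Macaulay numerator sum_t t * PV_t:
  t * PV_t at t = 1.0000: 3.301887
  t * PV_t at t = 2.0000: 184.229263
Macaulay duration D = (sum_t t * PV_t) / P = 187.531150 / 95.416518 = 1.965395


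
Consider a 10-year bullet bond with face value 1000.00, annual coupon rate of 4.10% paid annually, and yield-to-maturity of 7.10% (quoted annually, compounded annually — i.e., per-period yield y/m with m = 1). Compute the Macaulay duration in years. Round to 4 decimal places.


Coupon per period c = face * coupon_rate / m = 41.000000
Periods per year m = 1; per-period yield y/m = 0.071000
Number of cashflows N = 10
Cashflows (t years, CF_t, discount factor 1/(1+y/m)^(m*t), PV):
  t = 1.0000: CF_t = 41.000000, DF = 0.933707, PV = 38.281979
  t = 2.0000: CF_t = 41.000000, DF = 0.871808, PV = 35.744145
  t = 3.0000: CF_t = 41.000000, DF = 0.814013, PV = 33.374552
  t = 4.0000: CF_t = 41.000000, DF = 0.760050, PV = 31.162047
  t = 5.0000: CF_t = 41.000000, DF = 0.709664, PV = 29.096215
  t = 6.0000: CF_t = 41.000000, DF = 0.662618, PV = 27.167335
  t = 7.0000: CF_t = 41.000000, DF = 0.618691, PV = 25.366325
  t = 8.0000: CF_t = 41.000000, DF = 0.577676, PV = 23.684711
  t = 9.0000: CF_t = 41.000000, DF = 0.539380, PV = 22.114576
  t = 10.0000: CF_t = 1041.000000, DF = 0.503623, PV = 524.271224
Price P = sum_t PV_t = 790.263110
Macaulay numerator sum_t t * PV_t:
  t * PV_t at t = 1.0000: 38.281979
  t * PV_t at t = 2.0000: 71.488290
  t * PV_t at t = 3.0000: 100.123656
  t * PV_t at t = 4.0000: 124.648187
  t * PV_t at t = 5.0000: 145.481077
  t * PV_t at t = 6.0000: 163.004008
  t * PV_t at t = 7.0000: 177.564278
  t * PV_t at t = 8.0000: 189.477688
  t * PV_t at t = 9.0000: 199.031185
  t * PV_t at t = 10.0000: 5242.712243
Macaulay duration D = (sum_t t * PV_t) / P = 6451.812591 / 790.263110 = 8.164132

Answer: Macaulay duration = 8.1641 years


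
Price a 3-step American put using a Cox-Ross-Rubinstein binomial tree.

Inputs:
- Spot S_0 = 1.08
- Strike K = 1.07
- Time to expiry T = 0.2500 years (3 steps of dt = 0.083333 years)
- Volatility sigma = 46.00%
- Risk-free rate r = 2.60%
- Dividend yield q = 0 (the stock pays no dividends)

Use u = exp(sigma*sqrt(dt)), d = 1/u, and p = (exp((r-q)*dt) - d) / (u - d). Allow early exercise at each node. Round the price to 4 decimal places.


Answer: Price = V(0,0) = 0.0987

Derivation:
dt = T/N = 0.083333
u = exp(sigma*sqrt(dt)) = 1.142011; d = 1/u = 0.875648
p = (exp((r-q)*dt) - d) / (u - d) = 0.474994
Discount per step: exp(-r*dt) = 0.997836
Stock lattice S(k, i) with i counting down-moves:
  k=0: S(0,0) = 1.0800
  k=1: S(1,0) = 1.2334; S(1,1) = 0.9457
  k=2: S(2,0) = 1.4085; S(2,1) = 1.0800; S(2,2) = 0.8281
  k=3: S(3,0) = 1.6085; S(3,1) = 1.2334; S(3,2) = 0.9457; S(3,3) = 0.7251
Terminal payoffs V(N, i) = max(K - S_T, 0):
  V(3,0) = 0.000000; V(3,1) = 0.000000; V(3,2) = 0.124300; V(3,3) = 0.344875
Backward induction: V(k, i) = exp(-r*dt) * [p * V(k+1, i) + (1-p) * V(k+1, i+1)]; then take max(V_cont, immediate exercise) for American.
  V(2,0) = exp(-r*dt) * [p*0.000000 + (1-p)*0.000000] = 0.000000; exercise = 0.000000; V(2,0) = max -> 0.000000
  V(2,1) = exp(-r*dt) * [p*0.000000 + (1-p)*0.124300] = 0.065117; exercise = 0.000000; V(2,1) = max -> 0.065117
  V(2,2) = exp(-r*dt) * [p*0.124300 + (1-p)*0.344875] = 0.239583; exercise = 0.241899; V(2,2) = max -> 0.241899
  V(1,0) = exp(-r*dt) * [p*0.000000 + (1-p)*0.065117] = 0.034113; exercise = 0.000000; V(1,0) = max -> 0.034113
  V(1,1) = exp(-r*dt) * [p*0.065117 + (1-p)*0.241899] = 0.157587; exercise = 0.124300; V(1,1) = max -> 0.157587
  V(0,0) = exp(-r*dt) * [p*0.034113 + (1-p)*0.157587] = 0.098723; exercise = 0.000000; V(0,0) = max -> 0.098723


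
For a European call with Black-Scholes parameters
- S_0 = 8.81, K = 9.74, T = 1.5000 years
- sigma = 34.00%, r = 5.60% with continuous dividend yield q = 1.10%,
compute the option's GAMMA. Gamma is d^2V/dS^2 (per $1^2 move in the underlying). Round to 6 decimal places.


Answer: Gamma = 0.106075

Derivation:
d1 = 0.1293098178; d2 = -0.2871034385
phi(d1) = 0.3956208216; exp(-qT) = 0.9836353794; exp(-rT) = 0.9194312561
Gamma = exp(-qT) * phi(d1) / (S * sigma * sqrt(T)) = 0.9836353794 * 0.3956208216 / (8.8100 * 0.3400 * 1.2247448714) = 0.106075


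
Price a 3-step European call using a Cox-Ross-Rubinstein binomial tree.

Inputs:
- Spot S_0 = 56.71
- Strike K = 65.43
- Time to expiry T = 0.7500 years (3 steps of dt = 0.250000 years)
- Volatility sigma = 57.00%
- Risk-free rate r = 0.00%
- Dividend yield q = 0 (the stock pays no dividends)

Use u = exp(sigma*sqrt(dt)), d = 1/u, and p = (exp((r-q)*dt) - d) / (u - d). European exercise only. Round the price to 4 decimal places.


dt = T/N = 0.250000
u = exp(sigma*sqrt(dt)) = 1.329762; d = 1/u = 0.752014
p = (exp((r-q)*dt) - d) / (u - d) = 0.429228
Discount per step: exp(-r*dt) = 1.000000
Stock lattice S(k, i) with i counting down-moves:
  k=0: S(0,0) = 56.7100
  k=1: S(1,0) = 75.4108; S(1,1) = 42.6467
  k=2: S(2,0) = 100.2784; S(2,1) = 56.7100; S(2,2) = 32.0709
  k=3: S(3,0) = 133.3464; S(3,1) = 75.4108; S(3,2) = 42.6467; S(3,3) = 24.1178
Terminal payoffs V(N, i) = max(S_T - K, 0):
  V(3,0) = 67.916441; V(3,1) = 9.980805; V(3,2) = 0.000000; V(3,3) = 0.000000
Backward induction: V(k, i) = exp(-r*dt) * [p * V(k+1, i) + (1-p) * V(k+1, i+1)].
  V(2,0) = exp(-r*dt) * [p*67.916441 + (1-p)*9.980805] = 34.848424
  V(2,1) = exp(-r*dt) * [p*9.980805 + (1-p)*0.000000] = 4.284045
  V(2,2) = exp(-r*dt) * [p*0.000000 + (1-p)*0.000000] = 0.000000
  V(1,0) = exp(-r*dt) * [p*34.848424 + (1-p)*4.284045] = 17.403144
  V(1,1) = exp(-r*dt) * [p*4.284045 + (1-p)*0.000000] = 1.838834
  V(0,0) = exp(-r*dt) * [p*17.403144 + (1-p)*1.838834] = 8.519478

Answer: Price = V(0,0) = 8.5195


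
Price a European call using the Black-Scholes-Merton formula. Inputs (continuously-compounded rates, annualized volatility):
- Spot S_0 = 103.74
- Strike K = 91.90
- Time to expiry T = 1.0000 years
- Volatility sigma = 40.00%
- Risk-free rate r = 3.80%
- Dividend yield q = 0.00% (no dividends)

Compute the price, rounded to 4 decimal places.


Answer: Price = 24.0400

Derivation:
d1 = (ln(S/K) + (r - q + 0.5*sigma^2) * T) / (sigma * sqrt(T)) = 0.59796685
d2 = d1 - sigma * sqrt(T) = 0.19796685
exp(-rT) = 0.96271294; exp(-qT) = 1.00000000
C = S_0 * exp(-qT) * N(d1) - K * exp(-rT) * N(d2)
N(d1) = 0.72506897; N(d2) = 0.57846450
C = 103.7400 * 1.00000000 * 0.72506897 - 91.9000 * 0.96271294 * 0.57846450 = 24.0400


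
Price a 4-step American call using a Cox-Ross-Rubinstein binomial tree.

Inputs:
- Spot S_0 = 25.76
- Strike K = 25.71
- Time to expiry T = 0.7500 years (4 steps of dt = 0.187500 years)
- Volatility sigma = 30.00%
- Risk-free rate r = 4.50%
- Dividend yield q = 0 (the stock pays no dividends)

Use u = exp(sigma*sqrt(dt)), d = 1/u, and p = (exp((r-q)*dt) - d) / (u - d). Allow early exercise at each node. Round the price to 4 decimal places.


dt = T/N = 0.187500
u = exp(sigma*sqrt(dt)) = 1.138719; d = 1/u = 0.878180
p = (exp((r-q)*dt) - d) / (u - d) = 0.500091
Discount per step: exp(-r*dt) = 0.991598
Stock lattice S(k, i) with i counting down-moves:
  k=0: S(0,0) = 25.7600
  k=1: S(1,0) = 29.3334; S(1,1) = 22.6219
  k=2: S(2,0) = 33.4025; S(2,1) = 25.7600; S(2,2) = 19.8661
  k=3: S(3,0) = 38.0360; S(3,1) = 29.3334; S(3,2) = 22.6219; S(3,3) = 17.4460
  k=4: S(4,0) = 43.3124; S(4,1) = 33.4025; S(4,2) = 25.7600; S(4,3) = 19.8661; S(4,4) = 15.3207
Terminal payoffs V(N, i) = max(S_T - K, 0):
  V(4,0) = 17.602364; V(4,1) = 7.692492; V(4,2) = 0.050000; V(4,3) = 0.000000; V(4,4) = 0.000000
Backward induction: V(k, i) = exp(-r*dt) * [p * V(k+1, i) + (1-p) * V(k+1, i+1)]; then take max(V_cont, immediate exercise) for American.
  V(3,0) = exp(-r*dt) * [p*17.602364 + (1-p)*7.692492] = 12.542063; exercise = 12.326048; V(3,0) = max -> 12.542063
  V(3,1) = exp(-r*dt) * [p*7.692492 + (1-p)*0.050000] = 3.839413; exercise = 3.623397; V(3,1) = max -> 3.839413
  V(3,2) = exp(-r*dt) * [p*0.050000 + (1-p)*0.000000] = 0.024794; exercise = 0.000000; V(3,2) = max -> 0.024794
  V(3,3) = exp(-r*dt) * [p*0.000000 + (1-p)*0.000000] = 0.000000; exercise = 0.000000; V(3,3) = max -> 0.000000
  V(2,0) = exp(-r*dt) * [p*12.542063 + (1-p)*3.839413] = 8.122709; exercise = 7.692492; V(2,0) = max -> 8.122709
  V(2,1) = exp(-r*dt) * [p*3.839413 + (1-p)*0.024794] = 1.916216; exercise = 0.050000; V(2,1) = max -> 1.916216
  V(2,2) = exp(-r*dt) * [p*0.024794 + (1-p)*0.000000] = 0.012295; exercise = 0.000000; V(2,2) = max -> 0.012295
  V(1,0) = exp(-r*dt) * [p*8.122709 + (1-p)*1.916216] = 4.977852; exercise = 3.623397; V(1,0) = max -> 4.977852
  V(1,1) = exp(-r*dt) * [p*1.916216 + (1-p)*0.012295] = 0.956327; exercise = 0.000000; V(1,1) = max -> 0.956327
  V(0,0) = exp(-r*dt) * [p*4.977852 + (1-p)*0.956327] = 2.942524; exercise = 0.050000; V(0,0) = max -> 2.942524

Answer: Price = V(0,0) = 2.9425


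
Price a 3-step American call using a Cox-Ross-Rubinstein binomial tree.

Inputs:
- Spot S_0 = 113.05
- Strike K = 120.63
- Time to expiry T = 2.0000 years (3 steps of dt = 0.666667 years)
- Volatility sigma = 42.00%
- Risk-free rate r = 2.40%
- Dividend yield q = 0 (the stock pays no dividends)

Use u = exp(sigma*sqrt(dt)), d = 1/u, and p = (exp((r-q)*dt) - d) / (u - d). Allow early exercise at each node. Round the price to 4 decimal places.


dt = T/N = 0.666667
u = exp(sigma*sqrt(dt)) = 1.409068; d = 1/u = 0.709689
p = (exp((r-q)*dt) - d) / (u - d) = 0.438160
Discount per step: exp(-r*dt) = 0.984127
Stock lattice S(k, i) with i counting down-moves:
  k=0: S(0,0) = 113.0500
  k=1: S(1,0) = 159.2951; S(1,1) = 80.2303
  k=2: S(2,0) = 224.4577; S(2,1) = 113.0500; S(2,2) = 56.9386
  k=3: S(3,0) = 316.2762; S(3,1) = 159.2951; S(3,2) = 80.2303; S(3,3) = 40.4087
Terminal payoffs V(N, i) = max(S_T - K, 0):
  V(3,0) = 195.646203; V(3,1) = 38.665149; V(3,2) = 0.000000; V(3,3) = 0.000000
Backward induction: V(k, i) = exp(-r*dt) * [p * V(k+1, i) + (1-p) * V(k+1, i+1)]; then take max(V_cont, immediate exercise) for American.
  V(2,0) = exp(-r*dt) * [p*195.646203 + (1-p)*38.665149] = 105.742434; exercise = 103.827713; V(2,0) = max -> 105.742434
  V(2,1) = exp(-r*dt) * [p*38.665149 + (1-p)*0.000000] = 16.672603; exercise = 0.000000; V(2,1) = max -> 16.672603
  V(2,2) = exp(-r*dt) * [p*0.000000 + (1-p)*0.000000] = 0.000000; exercise = 0.000000; V(2,2) = max -> 0.000000
  V(1,0) = exp(-r*dt) * [p*105.742434 + (1-p)*16.672603] = 54.815314; exercise = 38.665149; V(1,0) = max -> 54.815314
  V(1,1) = exp(-r*dt) * [p*16.672603 + (1-p)*0.000000] = 7.189309; exercise = 0.000000; V(1,1) = max -> 7.189309
  V(0,0) = exp(-r*dt) * [p*54.815314 + (1-p)*7.189309] = 27.611764; exercise = 0.000000; V(0,0) = max -> 27.611764

Answer: Price = V(0,0) = 27.6118


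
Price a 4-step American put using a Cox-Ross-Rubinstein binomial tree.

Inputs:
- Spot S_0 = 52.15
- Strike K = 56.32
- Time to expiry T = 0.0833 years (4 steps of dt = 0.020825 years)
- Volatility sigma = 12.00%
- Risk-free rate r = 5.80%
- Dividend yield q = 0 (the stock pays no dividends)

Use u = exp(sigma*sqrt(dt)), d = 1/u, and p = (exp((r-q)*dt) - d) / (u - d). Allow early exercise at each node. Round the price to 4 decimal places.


Answer: Price = V(0,0) = 4.1700

Derivation:
dt = T/N = 0.020825
u = exp(sigma*sqrt(dt)) = 1.017468; d = 1/u = 0.982832
p = (exp((r-q)*dt) - d) / (u - d) = 0.530565
Discount per step: exp(-r*dt) = 0.998793
Stock lattice S(k, i) with i counting down-moves:
  k=0: S(0,0) = 52.1500
  k=1: S(1,0) = 53.0609; S(1,1) = 51.2547
  k=2: S(2,0) = 53.9878; S(2,1) = 52.1500; S(2,2) = 50.3748
  k=3: S(3,0) = 54.9309; S(3,1) = 53.0609; S(3,2) = 51.2547; S(3,3) = 49.5099
  k=4: S(4,0) = 55.8904; S(4,1) = 53.9878; S(4,2) = 52.1500; S(4,3) = 50.3748; S(4,4) = 48.6599
Terminal payoffs V(N, i) = max(K - S_T, 0):
  V(4,0) = 0.429615; V(4,1) = 2.332191; V(4,2) = 4.170000; V(4,3) = 5.945248; V(4,4) = 7.660065
Backward induction: V(k, i) = exp(-r*dt) * [p * V(k+1, i) + (1-p) * V(k+1, i+1)]; then take max(V_cont, immediate exercise) for American.
  V(3,0) = exp(-r*dt) * [p*0.429615 + (1-p)*2.332191] = 1.321154; exercise = 1.389140; V(3,0) = max -> 1.389140
  V(3,1) = exp(-r*dt) * [p*2.332191 + (1-p)*4.170000] = 3.191066; exercise = 3.259051; V(3,1) = max -> 3.259051
  V(3,2) = exp(-r*dt) * [p*4.170000 + (1-p)*5.945248] = 4.997324; exercise = 5.065309; V(3,2) = max -> 5.065309
  V(3,3) = exp(-r*dt) * [p*5.945248 + (1-p)*7.660065] = 6.742095; exercise = 6.810080; V(3,3) = max -> 6.810080
  V(2,0) = exp(-r*dt) * [p*1.389140 + (1-p)*3.259051] = 2.264206; exercise = 2.332191; V(2,0) = max -> 2.332191
  V(2,1) = exp(-r*dt) * [p*3.259051 + (1-p)*5.065309] = 4.102015; exercise = 4.170000; V(2,1) = max -> 4.170000
  V(2,2) = exp(-r*dt) * [p*5.065309 + (1-p)*6.810080] = 5.877263; exercise = 5.945248; V(2,2) = max -> 5.945248
  V(1,0) = exp(-r*dt) * [p*2.332191 + (1-p)*4.170000] = 3.191066; exercise = 3.259051; V(1,0) = max -> 3.259051
  V(1,1) = exp(-r*dt) * [p*4.170000 + (1-p)*5.945248] = 4.997324; exercise = 5.065309; V(1,1) = max -> 5.065309
  V(0,0) = exp(-r*dt) * [p*3.259051 + (1-p)*5.065309] = 4.102015; exercise = 4.170000; V(0,0) = max -> 4.170000


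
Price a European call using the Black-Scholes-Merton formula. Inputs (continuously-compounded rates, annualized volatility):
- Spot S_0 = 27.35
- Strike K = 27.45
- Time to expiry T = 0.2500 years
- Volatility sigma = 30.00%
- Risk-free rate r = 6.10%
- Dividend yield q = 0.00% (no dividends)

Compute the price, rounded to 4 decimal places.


d1 = (ln(S/K) + (r - q + 0.5*sigma^2) * T) / (sigma * sqrt(T)) = 0.15233574
d2 = d1 - sigma * sqrt(T) = 0.00233574
exp(-rT) = 0.98486569; exp(-qT) = 1.00000000
C = S_0 * exp(-qT) * N(d1) - K * exp(-rT) * N(d2)
N(d1) = 0.56053893; N(d2) = 0.50093182
C = 27.3500 * 1.00000000 * 0.56053893 - 27.4500 * 0.98486569 * 0.50093182 = 1.7883

Answer: Price = 1.7883


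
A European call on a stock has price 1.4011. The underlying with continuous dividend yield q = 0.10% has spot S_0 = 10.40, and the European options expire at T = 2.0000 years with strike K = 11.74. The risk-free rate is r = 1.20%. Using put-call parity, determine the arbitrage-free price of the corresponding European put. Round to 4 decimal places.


Put-call parity: C - P = S_0 * exp(-qT) - K * exp(-rT).
S_0 * exp(-qT) = 10.4000 * 0.99800200 = 10.37922079
K * exp(-rT) = 11.7400 * 0.97628571 = 11.46159423
P = C - S*exp(-qT) + K*exp(-rT)
P = 1.4011 - 10.37922079 + 11.46159423 = 2.4835

Answer: Put price = 2.4835


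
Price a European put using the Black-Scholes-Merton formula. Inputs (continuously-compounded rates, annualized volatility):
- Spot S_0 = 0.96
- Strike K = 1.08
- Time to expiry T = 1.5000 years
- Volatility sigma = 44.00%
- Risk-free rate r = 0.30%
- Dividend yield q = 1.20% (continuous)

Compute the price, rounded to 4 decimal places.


Answer: Price = 0.2866

Derivation:
d1 = (ln(S/K) + (r - q + 0.5*sigma^2) * T) / (sigma * sqrt(T)) = 0.02582535
d2 = d1 - sigma * sqrt(T) = -0.51306239
exp(-rT) = 0.99551011; exp(-qT) = 0.98216103
P = K * exp(-rT) * N(-d2) - S_0 * exp(-qT) * N(-d1)
N(-d1) = 0.48969832; N(-d2) = 0.69604616
P = 1.0800 * 0.99551011 * 0.69604616 - 0.9600 * 0.98216103 * 0.48969832 = 0.2866


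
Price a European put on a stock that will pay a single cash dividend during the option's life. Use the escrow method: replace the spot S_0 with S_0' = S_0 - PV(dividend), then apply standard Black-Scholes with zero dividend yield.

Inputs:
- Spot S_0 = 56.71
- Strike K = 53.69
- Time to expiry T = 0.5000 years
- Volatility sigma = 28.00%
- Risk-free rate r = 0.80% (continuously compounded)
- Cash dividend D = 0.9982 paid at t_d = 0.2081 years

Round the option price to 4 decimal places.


Answer: Price = 3.2779

Derivation:
PV(D) = D * exp(-r * t_d) = 0.9982 * 0.99833659 = 0.99653958
S_0' = S_0 - PV(D) = 56.7100 - 0.99653958 = 55.71346042
d1 = (ln(S_0'/K) + (r + sigma^2/2)*T) / (sigma*sqrt(T)) = 0.30605103
d2 = d1 - sigma*sqrt(T) = 0.10806113
exp(-rT) = 0.99600799
N(-d1) = 0.37978290; N(-d2) = 0.45697360
P = K * exp(-rT) * N(-d2) - S_0' * N(-d1) = 53.6900 * 0.99600799 * 0.45697360 - 55.71346042 * 0.37978290 = 3.2779


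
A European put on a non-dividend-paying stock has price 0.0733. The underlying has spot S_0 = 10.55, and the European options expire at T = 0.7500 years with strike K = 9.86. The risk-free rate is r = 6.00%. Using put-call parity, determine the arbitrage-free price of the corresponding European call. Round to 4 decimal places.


Answer: Call price = 1.1972

Derivation:
Put-call parity: C - P = S_0 * exp(-qT) - K * exp(-rT).
S_0 * exp(-qT) = 10.5500 * 1.00000000 = 10.55000000
K * exp(-rT) = 9.8600 * 0.95599748 = 9.42613517
C = P + S*exp(-qT) - K*exp(-rT)
C = 0.0733 + 10.55000000 - 9.42613517 = 1.1972


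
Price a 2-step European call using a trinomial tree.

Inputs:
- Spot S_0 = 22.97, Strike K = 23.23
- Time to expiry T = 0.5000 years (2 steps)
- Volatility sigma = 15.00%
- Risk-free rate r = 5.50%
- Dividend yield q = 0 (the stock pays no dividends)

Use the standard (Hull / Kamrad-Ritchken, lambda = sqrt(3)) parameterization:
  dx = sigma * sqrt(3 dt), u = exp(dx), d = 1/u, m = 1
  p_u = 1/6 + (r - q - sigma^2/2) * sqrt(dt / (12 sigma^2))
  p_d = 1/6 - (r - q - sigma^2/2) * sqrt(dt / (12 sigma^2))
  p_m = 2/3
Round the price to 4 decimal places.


Answer: Price = V(0,0) = 1.0704

Derivation:
dt = T/N = 0.250000; dx = sigma*sqrt(3*dt) = 0.129904
u = exp(dx) = 1.138719; d = 1/u = 0.878180
p_u = 0.208765, p_m = 0.666667, p_d = 0.124568
Discount per step: exp(-r*dt) = 0.986344
Stock lattice S(k, j) with j the centered position index:
  k=0: S(0,+0) = 22.9700
  k=1: S(1,-1) = 20.1718; S(1,+0) = 22.9700; S(1,+1) = 26.1564
  k=2: S(2,-2) = 17.7145; S(2,-1) = 20.1718; S(2,+0) = 22.9700; S(2,+1) = 26.1564; S(2,+2) = 29.7848
Terminal payoffs V(N, j) = max(S_T - K, 0):
  V(2,-2) = 0.000000; V(2,-1) = 0.000000; V(2,+0) = 0.000000; V(2,+1) = 2.926372; V(2,+2) = 6.554754
Backward induction: V(k, j) = exp(-r*dt) * [p_u * V(k+1, j+1) + p_m * V(k+1, j) + p_d * V(k+1, j-1)]
  V(1,-1) = exp(-r*dt) * [p_u*0.000000 + p_m*0.000000 + p_d*0.000000] = 0.000000
  V(1,+0) = exp(-r*dt) * [p_u*2.926372 + p_m*0.000000 + p_d*0.000000] = 0.602582
  V(1,+1) = exp(-r*dt) * [p_u*6.554754 + p_m*2.926372 + p_d*0.000000] = 3.273990
  V(0,+0) = exp(-r*dt) * [p_u*3.273990 + p_m*0.602582 + p_d*0.000000] = 1.070396


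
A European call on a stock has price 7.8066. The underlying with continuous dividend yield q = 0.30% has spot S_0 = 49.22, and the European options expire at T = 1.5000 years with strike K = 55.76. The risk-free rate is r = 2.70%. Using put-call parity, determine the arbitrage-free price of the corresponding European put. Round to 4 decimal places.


Answer: Put price = 12.3544

Derivation:
Put-call parity: C - P = S_0 * exp(-qT) - K * exp(-rT).
S_0 * exp(-qT) = 49.2200 * 0.99551011 = 48.99900761
K * exp(-rT) = 55.7600 * 0.96030916 = 53.54683901
P = C - S*exp(-qT) + K*exp(-rT)
P = 7.8066 - 48.99900761 + 53.54683901 = 12.3544


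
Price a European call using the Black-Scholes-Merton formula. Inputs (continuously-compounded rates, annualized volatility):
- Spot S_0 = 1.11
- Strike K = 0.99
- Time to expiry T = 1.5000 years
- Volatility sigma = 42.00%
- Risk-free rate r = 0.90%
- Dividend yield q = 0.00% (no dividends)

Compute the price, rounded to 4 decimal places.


Answer: Price = 0.2848

Derivation:
d1 = (ln(S/K) + (r - q + 0.5*sigma^2) * T) / (sigma * sqrt(T)) = 0.50585920
d2 = d1 - sigma * sqrt(T) = -0.00853365
exp(-rT) = 0.98659072; exp(-qT) = 1.00000000
C = S_0 * exp(-qT) * N(d1) - K * exp(-rT) * N(d2)
N(d1) = 0.69352225; N(d2) = 0.49659561
C = 1.1100 * 1.00000000 * 0.69352225 - 0.9900 * 0.98659072 * 0.49659561 = 0.2848


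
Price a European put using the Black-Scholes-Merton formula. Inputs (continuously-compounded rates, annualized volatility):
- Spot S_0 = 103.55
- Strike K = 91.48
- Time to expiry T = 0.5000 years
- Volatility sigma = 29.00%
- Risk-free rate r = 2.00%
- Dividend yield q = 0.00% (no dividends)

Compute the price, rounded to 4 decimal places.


Answer: Price = 3.0605

Derivation:
d1 = (ln(S/K) + (r - q + 0.5*sigma^2) * T) / (sigma * sqrt(T)) = 0.75567389
d2 = d1 - sigma * sqrt(T) = 0.55061293
exp(-rT) = 0.99004983; exp(-qT) = 1.00000000
P = K * exp(-rT) * N(-d2) - S_0 * exp(-qT) * N(-d1)
N(-d1) = 0.22492237; N(-d2) = 0.29094952
P = 91.4800 * 0.99004983 * 0.29094952 - 103.5500 * 1.00000000 * 0.22492237 = 3.0605


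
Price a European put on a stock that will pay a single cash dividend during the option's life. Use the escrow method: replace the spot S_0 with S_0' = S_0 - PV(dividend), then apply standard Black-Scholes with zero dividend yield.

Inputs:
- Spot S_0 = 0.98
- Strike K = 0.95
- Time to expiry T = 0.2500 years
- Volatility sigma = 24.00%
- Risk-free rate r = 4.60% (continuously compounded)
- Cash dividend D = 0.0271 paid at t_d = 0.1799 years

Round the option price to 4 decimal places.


Answer: Price = 0.0386

Derivation:
PV(D) = D * exp(-r * t_d) = 0.0271 * 0.99175875 = 0.02687666
S_0' = S_0 - PV(D) = 0.9800 - 0.02687666 = 0.95312334
d1 = (ln(S_0'/K) + (r + sigma^2/2)*T) / (sigma*sqrt(T)) = 0.18318610
d2 = d1 - sigma*sqrt(T) = 0.06318610
exp(-rT) = 0.98856587
N(-d1) = 0.42732600; N(-d2) = 0.47480916
P = K * exp(-rT) * N(-d2) - S_0' * N(-d1) = 0.9500 * 0.98856587 * 0.47480916 - 0.95312334 * 0.42732600 = 0.0386


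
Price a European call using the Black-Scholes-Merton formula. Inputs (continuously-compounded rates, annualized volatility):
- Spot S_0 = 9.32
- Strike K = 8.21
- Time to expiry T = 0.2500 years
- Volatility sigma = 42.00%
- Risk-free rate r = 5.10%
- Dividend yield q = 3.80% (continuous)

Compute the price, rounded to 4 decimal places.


d1 = (ln(S/K) + (r - q + 0.5*sigma^2) * T) / (sigma * sqrt(T)) = 0.72433193
d2 = d1 - sigma * sqrt(T) = 0.51433193
exp(-rT) = 0.98733094; exp(-qT) = 0.99054498
C = S_0 * exp(-qT) * N(d1) - K * exp(-rT) * N(d2)
N(d1) = 0.76556901; N(d2) = 0.69649003
C = 9.3200 * 0.99054498 * 0.76556901 - 8.2100 * 0.98733094 * 0.69649003 = 1.4219

Answer: Price = 1.4219


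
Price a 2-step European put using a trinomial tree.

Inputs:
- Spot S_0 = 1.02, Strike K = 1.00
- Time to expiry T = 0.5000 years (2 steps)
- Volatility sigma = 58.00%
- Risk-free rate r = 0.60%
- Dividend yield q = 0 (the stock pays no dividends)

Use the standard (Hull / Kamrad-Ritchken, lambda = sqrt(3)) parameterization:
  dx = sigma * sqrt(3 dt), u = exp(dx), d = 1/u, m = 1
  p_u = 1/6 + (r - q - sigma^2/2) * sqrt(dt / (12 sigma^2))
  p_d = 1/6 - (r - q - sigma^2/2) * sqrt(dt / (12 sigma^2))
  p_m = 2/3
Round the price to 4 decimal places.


dt = T/N = 0.250000; dx = sigma*sqrt(3*dt) = 0.502295
u = exp(dx) = 1.652509; d = 1/u = 0.605140
p_u = 0.126302, p_m = 0.666667, p_d = 0.207031
Discount per step: exp(-r*dt) = 0.998501
Stock lattice S(k, j) with j the centered position index:
  k=0: S(0,+0) = 1.0200
  k=1: S(1,-1) = 0.6172; S(1,+0) = 1.0200; S(1,+1) = 1.6856
  k=2: S(2,-2) = 0.3735; S(2,-1) = 0.6172; S(2,+0) = 1.0200; S(2,+1) = 1.6856; S(2,+2) = 2.7854
Terminal payoffs V(N, j) = max(K - S_T, 0):
  V(2,-2) = 0.626481; V(2,-1) = 0.382757; V(2,+0) = 0.000000; V(2,+1) = 0.000000; V(2,+2) = 0.000000
Backward induction: V(k, j) = exp(-r*dt) * [p_u * V(k+1, j+1) + p_m * V(k+1, j) + p_d * V(k+1, j-1)]
  V(1,-1) = exp(-r*dt) * [p_u*0.000000 + p_m*0.382757 + p_d*0.626481] = 0.384296
  V(1,+0) = exp(-r*dt) * [p_u*0.000000 + p_m*0.000000 + p_d*0.382757] = 0.079124
  V(1,+1) = exp(-r*dt) * [p_u*0.000000 + p_m*0.000000 + p_d*0.000000] = 0.000000
  V(0,+0) = exp(-r*dt) * [p_u*0.000000 + p_m*0.079124 + p_d*0.384296] = 0.132112

Answer: Price = V(0,0) = 0.1321


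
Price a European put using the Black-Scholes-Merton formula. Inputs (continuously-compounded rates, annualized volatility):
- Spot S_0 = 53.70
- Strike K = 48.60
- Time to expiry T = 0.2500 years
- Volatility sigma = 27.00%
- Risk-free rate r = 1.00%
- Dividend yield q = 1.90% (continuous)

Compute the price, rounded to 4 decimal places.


d1 = (ln(S/K) + (r - q + 0.5*sigma^2) * T) / (sigma * sqrt(T)) = 0.79001460
d2 = d1 - sigma * sqrt(T) = 0.65501460
exp(-rT) = 0.99750312; exp(-qT) = 0.99526126
P = K * exp(-rT) * N(-d2) - S_0 * exp(-qT) * N(-d1)
N(-d1) = 0.21475962; N(-d2) = 0.25622918
P = 48.6000 * 0.99750312 * 0.25622918 - 53.7000 * 0.99526126 * 0.21475962 = 0.9437

Answer: Price = 0.9437


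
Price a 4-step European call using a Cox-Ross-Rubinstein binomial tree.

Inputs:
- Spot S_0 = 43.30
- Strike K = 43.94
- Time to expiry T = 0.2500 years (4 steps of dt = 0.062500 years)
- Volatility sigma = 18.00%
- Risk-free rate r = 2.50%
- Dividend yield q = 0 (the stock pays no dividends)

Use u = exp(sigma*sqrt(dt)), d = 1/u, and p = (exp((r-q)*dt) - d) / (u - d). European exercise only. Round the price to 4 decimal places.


dt = T/N = 0.062500
u = exp(sigma*sqrt(dt)) = 1.046028; d = 1/u = 0.955997
p = (exp((r-q)*dt) - d) / (u - d) = 0.506121
Discount per step: exp(-r*dt) = 0.998439
Stock lattice S(k, i) with i counting down-moves:
  k=0: S(0,0) = 43.3000
  k=1: S(1,0) = 45.2930; S(1,1) = 41.3947
  k=2: S(2,0) = 47.3777; S(2,1) = 43.3000; S(2,2) = 39.5732
  k=3: S(3,0) = 49.5584; S(3,1) = 45.2930; S(3,2) = 41.3947; S(3,3) = 37.8319
  k=4: S(4,0) = 51.8395; S(4,1) = 47.3777; S(4,2) = 43.3000; S(4,3) = 39.5732; S(4,4) = 36.1672
Terminal payoffs V(N, i) = max(S_T - K, 0):
  V(4,0) = 7.899512; V(4,1) = 3.437746; V(4,2) = 0.000000; V(4,3) = 0.000000; V(4,4) = 0.000000
Backward induction: V(k, i) = exp(-r*dt) * [p * V(k+1, i) + (1-p) * V(k+1, i+1)].
  V(3,0) = exp(-r*dt) * [p*7.899512 + (1-p)*3.437746] = 5.687045
  V(3,1) = exp(-r*dt) * [p*3.437746 + (1-p)*0.000000] = 1.737198
  V(3,2) = exp(-r*dt) * [p*0.000000 + (1-p)*0.000000] = 0.000000
  V(3,3) = exp(-r*dt) * [p*0.000000 + (1-p)*0.000000] = 0.000000
  V(2,0) = exp(-r*dt) * [p*5.687045 + (1-p)*1.737198] = 3.730464
  V(2,1) = exp(-r*dt) * [p*1.737198 + (1-p)*0.000000] = 0.877859
  V(2,2) = exp(-r*dt) * [p*0.000000 + (1-p)*0.000000] = 0.000000
  V(1,0) = exp(-r*dt) * [p*3.730464 + (1-p)*0.877859] = 2.317997
  V(1,1) = exp(-r*dt) * [p*0.877859 + (1-p)*0.000000] = 0.443609
  V(0,0) = exp(-r*dt) * [p*2.317997 + (1-p)*0.443609] = 1.390102

Answer: Price = V(0,0) = 1.3901


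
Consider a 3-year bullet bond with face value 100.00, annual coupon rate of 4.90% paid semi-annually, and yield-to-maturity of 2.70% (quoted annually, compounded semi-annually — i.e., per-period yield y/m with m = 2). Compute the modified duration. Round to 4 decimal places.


Answer: Modified duration = 2.7947

Derivation:
Coupon per period c = face * coupon_rate / m = 2.450000
Periods per year m = 2; per-period yield y/m = 0.013500
Number of cashflows N = 6
Cashflows (t years, CF_t, discount factor 1/(1+y/m)^(m*t), PV):
  t = 0.5000: CF_t = 2.450000, DF = 0.986680, PV = 2.417366
  t = 1.0000: CF_t = 2.450000, DF = 0.973537, PV = 2.385166
  t = 1.5000: CF_t = 2.450000, DF = 0.960569, PV = 2.353395
  t = 2.0000: CF_t = 2.450000, DF = 0.947774, PV = 2.322047
  t = 2.5000: CF_t = 2.450000, DF = 0.935150, PV = 2.291117
  t = 3.0000: CF_t = 102.450000, DF = 0.922694, PV = 94.529954
Price P = sum_t PV_t = 106.299045
First compute Macaulay numerator sum_t t * PV_t:
  t * PV_t at t = 0.5000: 1.208683
  t * PV_t at t = 1.0000: 2.385166
  t * PV_t at t = 1.5000: 3.530092
  t * PV_t at t = 2.0000: 4.644095
  t * PV_t at t = 2.5000: 5.727793
  t * PV_t at t = 3.0000: 283.589861
Macaulay duration D = 301.085690 / 106.299045 = 2.832440
Modified duration = D / (1 + y/m) = 2.832440 / (1 + 0.013500) = 2.794712


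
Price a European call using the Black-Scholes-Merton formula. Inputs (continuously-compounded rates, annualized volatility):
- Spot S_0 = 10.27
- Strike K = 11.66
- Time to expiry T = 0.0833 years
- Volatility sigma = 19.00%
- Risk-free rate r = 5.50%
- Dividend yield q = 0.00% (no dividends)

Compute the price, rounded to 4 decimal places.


Answer: Price = 0.0027

Derivation:
d1 = (ln(S/K) + (r - q + 0.5*sigma^2) * T) / (sigma * sqrt(T)) = -2.20382990
d2 = d1 - sigma * sqrt(T) = -2.25866720
exp(-rT) = 0.99542898; exp(-qT) = 1.00000000
C = S_0 * exp(-qT) * N(d1) - K * exp(-rT) * N(d2)
N(d1) = 0.01376815; N(d2) = 0.01195205
C = 10.2700 * 1.00000000 * 0.01376815 - 11.6600 * 0.99542898 * 0.01195205 = 0.0027


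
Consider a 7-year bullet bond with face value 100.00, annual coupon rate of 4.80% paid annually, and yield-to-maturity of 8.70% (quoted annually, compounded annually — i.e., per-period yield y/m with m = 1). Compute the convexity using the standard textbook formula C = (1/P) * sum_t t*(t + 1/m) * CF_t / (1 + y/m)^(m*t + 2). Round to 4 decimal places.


Coupon per period c = face * coupon_rate / m = 4.800000
Periods per year m = 1; per-period yield y/m = 0.087000
Number of cashflows N = 7
Cashflows (t years, CF_t, discount factor 1/(1+y/m)^(m*t), PV):
  t = 1.0000: CF_t = 4.800000, DF = 0.919963, PV = 4.415823
  t = 2.0000: CF_t = 4.800000, DF = 0.846332, PV = 4.062395
  t = 3.0000: CF_t = 4.800000, DF = 0.778595, PV = 3.737254
  t = 4.0000: CF_t = 4.800000, DF = 0.716278, PV = 3.438136
  t = 5.0000: CF_t = 4.800000, DF = 0.658950, PV = 3.162959
  t = 6.0000: CF_t = 4.800000, DF = 0.606209, PV = 2.909806
  t = 7.0000: CF_t = 104.800000, DF = 0.557690, PV = 58.445957
Price P = sum_t PV_t = 80.172330
Convexity numerator sum_t t*(t + 1/m) * CF_t / (1+y/m)^(m*t + 2):
  t = 1.0000: term = 7.474508
  t = 2.0000: term = 20.628816
  t = 3.0000: term = 37.955504
  t = 4.0000: term = 58.196112
  t = 5.0000: term = 80.307422
  t = 6.0000: term = 103.431822
  t = 7.0000: term = 2770.023241
Convexity = (1/P) * sum = 3078.017425 / 80.172330 = 38.392516

Answer: Convexity = 38.3925


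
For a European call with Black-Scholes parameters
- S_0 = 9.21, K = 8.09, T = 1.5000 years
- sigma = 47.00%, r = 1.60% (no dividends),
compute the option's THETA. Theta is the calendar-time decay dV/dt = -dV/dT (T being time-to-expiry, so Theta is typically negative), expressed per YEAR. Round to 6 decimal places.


Answer: Theta = -0.666587

Derivation:
d1 = 0.5547592542; d2 = -0.0208708353
phi(d1) = 0.3420434688; exp(-qT) = 1.0000000000; exp(-rT) = 0.9762857098
Theta = -S*exp(-qT)*phi(d1)*sigma/(2*sqrt(T)) - r*K*exp(-rT)*N(d2) + q*S*exp(-qT)*N(d1)
N(d1) = 0.7104703298; N(d2) = 0.4916743458; sqrt(T) = 1.2247448714
Term 1 = -9.2100 * 1.0000000000 * 0.3420434688 * 0.4700 / (2 * 1.2247448714) = -0.6044538736
Term 2 = -0.0160 * 8.0900 * 0.9762857098 * 0.4916743458 = -0.0621330947
Term 3 = 0 (no dividend yield, q = 0)
Theta = -0.6044538736 + (-0.0621330947) + (0.0000000000) = -0.666587


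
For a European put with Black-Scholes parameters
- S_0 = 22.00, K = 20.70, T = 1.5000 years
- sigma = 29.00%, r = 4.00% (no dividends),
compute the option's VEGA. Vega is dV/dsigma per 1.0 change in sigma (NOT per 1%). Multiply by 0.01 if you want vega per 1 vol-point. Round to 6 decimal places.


Answer: Vega = 9.399634

Derivation:
d1 = 0.5180072598; d2 = 0.1628312471
phi(d1) = 0.3488531239; exp(-qT) = 1.0000000000; exp(-rT) = 0.9417645336
Vega = S * exp(-qT) * phi(d1) * sqrt(T) = 22.0000 * 1.0000000000 * 0.3488531239 * 1.2247448714 = 9.399634


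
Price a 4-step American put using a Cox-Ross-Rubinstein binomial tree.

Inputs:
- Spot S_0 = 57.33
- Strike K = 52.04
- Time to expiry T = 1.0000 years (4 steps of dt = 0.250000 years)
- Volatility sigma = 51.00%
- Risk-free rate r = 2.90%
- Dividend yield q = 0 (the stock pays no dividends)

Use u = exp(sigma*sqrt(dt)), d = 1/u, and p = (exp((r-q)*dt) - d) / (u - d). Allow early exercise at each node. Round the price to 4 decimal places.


dt = T/N = 0.250000
u = exp(sigma*sqrt(dt)) = 1.290462; d = 1/u = 0.774916
p = (exp((r-q)*dt) - d) / (u - d) = 0.450707
Discount per step: exp(-r*dt) = 0.992776
Stock lattice S(k, i) with i counting down-moves:
  k=0: S(0,0) = 57.3300
  k=1: S(1,0) = 73.9822; S(1,1) = 44.4260
  k=2: S(2,0) = 95.4711; S(2,1) = 57.3300; S(2,2) = 34.4264
  k=3: S(3,0) = 123.2018; S(3,1) = 73.9822; S(3,2) = 44.4260; S(3,3) = 26.6776
  k=4: S(4,0) = 158.9873; S(4,1) = 95.4711; S(4,2) = 57.3300; S(4,3) = 34.4264; S(4,4) = 20.6729
Terminal payoffs V(N, i) = max(K - S_T, 0):
  V(4,0) = 0.000000; V(4,1) = 0.000000; V(4,2) = 0.000000; V(4,3) = 17.613588; V(4,4) = 31.367092
Backward induction: V(k, i) = exp(-r*dt) * [p * V(k+1, i) + (1-p) * V(k+1, i+1)]; then take max(V_cont, immediate exercise) for American.
  V(3,0) = exp(-r*dt) * [p*0.000000 + (1-p)*0.000000] = 0.000000; exercise = 0.000000; V(3,0) = max -> 0.000000
  V(3,1) = exp(-r*dt) * [p*0.000000 + (1-p)*0.000000] = 0.000000; exercise = 0.000000; V(3,1) = max -> 0.000000
  V(3,2) = exp(-r*dt) * [p*0.000000 + (1-p)*17.613588] = 9.605129; exercise = 7.614037; V(3,2) = max -> 9.605129
  V(3,3) = exp(-r*dt) * [p*17.613588 + (1-p)*31.367092] = 24.986480; exercise = 25.362406; V(3,3) = max -> 25.362406
  V(2,0) = exp(-r*dt) * [p*0.000000 + (1-p)*0.000000] = 0.000000; exercise = 0.000000; V(2,0) = max -> 0.000000
  V(2,1) = exp(-r*dt) * [p*0.000000 + (1-p)*9.605129] = 5.237916; exercise = 0.000000; V(2,1) = max -> 5.237916
  V(2,2) = exp(-r*dt) * [p*9.605129 + (1-p)*25.362406] = 18.128579; exercise = 17.613588; V(2,2) = max -> 18.128579
  V(1,0) = exp(-r*dt) * [p*0.000000 + (1-p)*5.237916] = 2.856366; exercise = 0.000000; V(1,0) = max -> 2.856366
  V(1,1) = exp(-r*dt) * [p*5.237916 + (1-p)*18.128579] = 12.229679; exercise = 7.614037; V(1,1) = max -> 12.229679
  V(0,0) = exp(-r*dt) * [p*2.856366 + (1-p)*12.229679] = 7.947233; exercise = 0.000000; V(0,0) = max -> 7.947233

Answer: Price = V(0,0) = 7.9472
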